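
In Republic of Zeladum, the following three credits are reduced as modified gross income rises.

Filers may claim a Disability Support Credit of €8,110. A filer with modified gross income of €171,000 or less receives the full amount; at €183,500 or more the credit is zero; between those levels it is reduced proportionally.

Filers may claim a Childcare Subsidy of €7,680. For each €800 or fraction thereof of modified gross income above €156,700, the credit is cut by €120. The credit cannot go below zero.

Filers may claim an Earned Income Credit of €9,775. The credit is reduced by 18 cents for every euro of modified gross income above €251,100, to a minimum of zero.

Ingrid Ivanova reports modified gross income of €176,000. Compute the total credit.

Disability Support Credit: €176,000 is €5,000 into a €12,500 phase-out range, leaving 7,500/12,500 of the credit: €8,110 × 7,500/12,500 = €4,866.
Childcare Subsidy: income exceeds €156,700 by €19,300, which is 25 full-or-partial €800 increments; reduction = 25 × €120 = €3,000, leaving €4,680.
Earned Income Credit: €176,000 is at or below the €251,100 threshold, so the full €9,775 applies.
Total: €4,866 + €4,680 + €9,775 = €19,321.

€19,321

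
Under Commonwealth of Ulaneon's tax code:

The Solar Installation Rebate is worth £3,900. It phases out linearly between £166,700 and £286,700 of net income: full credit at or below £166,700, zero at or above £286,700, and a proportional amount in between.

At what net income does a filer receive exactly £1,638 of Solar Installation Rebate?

£236,300

£1,638 is 1,638/3,900 of the full £3,900, so 2,262/3,900 of the £120,000 range has been used: income = £166,700 + £120,000 × 2,262/3,900 = £236,300.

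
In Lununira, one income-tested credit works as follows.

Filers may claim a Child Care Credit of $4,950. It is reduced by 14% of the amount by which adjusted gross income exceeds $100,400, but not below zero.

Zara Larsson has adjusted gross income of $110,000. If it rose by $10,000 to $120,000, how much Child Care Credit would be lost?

At $110,000 — 14% of the $9,600 excess over $100,400 is $1,344; credit = $4,950 − $1,344 = $3,606.
At $120,000 — 14% of the $19,600 excess over $100,400 is $2,744; credit = $4,950 − $2,744 = $2,206.
Lost: $3,606 − $2,206 = $1,400.

$1,400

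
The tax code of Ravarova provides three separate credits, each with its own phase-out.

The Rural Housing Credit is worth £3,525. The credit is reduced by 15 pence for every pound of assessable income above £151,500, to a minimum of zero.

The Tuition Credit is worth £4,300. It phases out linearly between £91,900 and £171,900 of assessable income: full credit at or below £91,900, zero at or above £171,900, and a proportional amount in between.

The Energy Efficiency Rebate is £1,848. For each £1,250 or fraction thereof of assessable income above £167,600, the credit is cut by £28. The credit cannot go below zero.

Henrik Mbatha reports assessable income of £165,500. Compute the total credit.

£3,617

Rural Housing Credit: 15% of the £14,000 excess over £151,500 is £2,100; credit = £3,525 − £2,100 = £1,425.
Tuition Credit: £165,500 is £73,600 into a £80,000 phase-out range, leaving 6,400/80,000 of the credit: £4,300 × 6,400/80,000 = £344.
Energy Efficiency Rebate: £165,500 is at or below the £167,600 threshold, so the full £1,848 applies.
Total: £1,425 + £344 + £1,848 = £3,617.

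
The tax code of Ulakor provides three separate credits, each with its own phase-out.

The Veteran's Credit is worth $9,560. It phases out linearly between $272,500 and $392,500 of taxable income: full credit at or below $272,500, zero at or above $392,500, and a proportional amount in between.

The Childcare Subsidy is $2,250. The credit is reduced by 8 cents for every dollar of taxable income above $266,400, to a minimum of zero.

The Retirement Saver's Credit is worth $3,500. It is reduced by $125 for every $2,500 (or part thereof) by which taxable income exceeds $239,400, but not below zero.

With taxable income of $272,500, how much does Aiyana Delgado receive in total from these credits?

Veteran's Credit: $272,500 is at or below the $272,500 threshold, so the full $9,560 applies.
Childcare Subsidy: 8% of the $6,100 excess over $266,400 is $488; credit = $2,250 − $488 = $1,762.
Retirement Saver's Credit: income exceeds $239,400 by $33,100, which is 14 full-or-partial $2,500 increments; reduction = 14 × $125 = $1,750, leaving $1,750.
Total: $9,560 + $1,762 + $1,750 = $13,072.

$13,072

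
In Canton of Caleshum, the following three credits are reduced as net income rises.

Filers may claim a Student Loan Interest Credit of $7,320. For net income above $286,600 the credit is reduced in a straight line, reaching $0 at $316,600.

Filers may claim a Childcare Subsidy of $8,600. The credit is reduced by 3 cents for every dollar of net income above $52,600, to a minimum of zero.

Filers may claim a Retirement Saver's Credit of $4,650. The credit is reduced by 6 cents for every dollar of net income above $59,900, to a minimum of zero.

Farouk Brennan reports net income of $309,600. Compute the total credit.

$2,598

Student Loan Interest Credit: $309,600 is $23,000 into a $30,000 phase-out range, leaving 7,000/30,000 of the credit: $7,320 × 7,000/30,000 = $1,708.
Childcare Subsidy: 3% of the $257,000 excess over $52,600 is $7,710; credit = $8,600 − $7,710 = $890.
Retirement Saver's Credit: 6% of the $249,700 excess over $59,900 is $14,982 ≥ base, so the credit is $0.
Total: $1,708 + $890 + $0 = $2,598.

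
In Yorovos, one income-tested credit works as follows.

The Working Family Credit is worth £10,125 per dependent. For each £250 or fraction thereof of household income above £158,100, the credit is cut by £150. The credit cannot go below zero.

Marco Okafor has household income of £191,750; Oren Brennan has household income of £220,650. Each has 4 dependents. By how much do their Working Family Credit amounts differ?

£17,400

Marco (£191,750): Working Family Credit: base = 4 × £10,125 = £40,500. income exceeds £158,100 by £33,650, which is 135 full-or-partial £250 increments; reduction = 135 × £150 = £20,250, leaving £20,250.
Oren (£220,650): Working Family Credit: base = 4 × £10,125 = £40,500. income exceeds £158,100 by £62,550, which is 251 full-or-partial £250 increments; reduction = 251 × £150 = £37,650, leaving £2,850.
Difference: |£20,250 − £2,850| = £17,400.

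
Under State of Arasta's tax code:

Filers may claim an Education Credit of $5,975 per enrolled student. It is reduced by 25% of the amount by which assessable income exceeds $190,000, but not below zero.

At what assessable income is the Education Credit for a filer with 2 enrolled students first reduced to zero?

Full credit = 2 × $5,975 = $11,950.
The credit falls by 25% of each dollar above $190,000, so it reaches zero when the excess is $11,950 / 25% = $47,800: income = $190,000 + $47,800 = $237,800.

$237,800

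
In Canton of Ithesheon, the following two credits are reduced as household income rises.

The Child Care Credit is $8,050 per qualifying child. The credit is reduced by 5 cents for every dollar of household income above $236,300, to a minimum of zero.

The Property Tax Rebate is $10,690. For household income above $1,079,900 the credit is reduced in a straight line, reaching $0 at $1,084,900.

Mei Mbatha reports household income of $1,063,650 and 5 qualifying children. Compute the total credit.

$10,690

Child Care Credit: base = 5 × $8,050 = $40,250. 5% of the $827,350 excess over $236,300 is $41,367.50 ≥ base, so the credit is $0.
Property Tax Rebate: $1,063,650 is at or below the $1,079,900 threshold, so the full $10,690 applies.
Total: $0 + $10,690 = $10,690.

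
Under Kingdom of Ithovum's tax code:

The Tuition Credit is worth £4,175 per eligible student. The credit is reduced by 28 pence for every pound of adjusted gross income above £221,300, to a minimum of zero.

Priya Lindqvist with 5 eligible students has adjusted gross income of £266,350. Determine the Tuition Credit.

£8,261

Tuition Credit: base = 5 × £4,175 = £20,875. 28% of the £45,050 excess over £221,300 is £12,614; credit = £20,875 − £12,614 = £8,261.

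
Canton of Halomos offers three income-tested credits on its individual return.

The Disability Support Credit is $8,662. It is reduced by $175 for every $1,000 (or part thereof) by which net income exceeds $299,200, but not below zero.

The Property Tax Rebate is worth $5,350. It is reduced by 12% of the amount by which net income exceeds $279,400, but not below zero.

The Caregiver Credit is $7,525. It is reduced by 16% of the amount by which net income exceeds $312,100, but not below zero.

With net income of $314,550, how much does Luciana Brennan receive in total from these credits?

Disability Support Credit: income exceeds $299,200 by $15,350, which is 16 full-or-partial $1,000 increments; reduction = 16 × $175 = $2,800, leaving $5,862.
Property Tax Rebate: 12% of the $35,150 excess over $279,400 is $4,218; credit = $5,350 − $4,218 = $1,132.
Caregiver Credit: 16% of the $2,450 excess over $312,100 is $392; credit = $7,525 − $392 = $7,133.
Total: $5,862 + $1,132 + $7,133 = $14,127.

$14,127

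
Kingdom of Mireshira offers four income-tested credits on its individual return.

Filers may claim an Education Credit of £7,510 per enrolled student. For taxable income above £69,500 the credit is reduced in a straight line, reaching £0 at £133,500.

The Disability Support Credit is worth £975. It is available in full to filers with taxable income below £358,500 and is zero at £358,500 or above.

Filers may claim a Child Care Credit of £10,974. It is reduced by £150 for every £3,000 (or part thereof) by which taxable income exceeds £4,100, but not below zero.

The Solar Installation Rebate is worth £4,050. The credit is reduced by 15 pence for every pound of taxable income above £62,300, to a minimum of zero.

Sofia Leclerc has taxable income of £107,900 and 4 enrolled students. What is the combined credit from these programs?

Education Credit: base = 4 × £7,510 = £30,040. £107,900 is £38,400 into a £64,000 phase-out range, leaving 25,600/64,000 of the credit: £30,040 × 25,600/64,000 = £12,016.
Disability Support Credit: £107,900 is below the £358,500 cutoff, so the full £975 applies.
Child Care Credit: income exceeds £4,100 by £103,800, which is 35 full-or-partial £3,000 increments; reduction = 35 × £150 = £5,250, leaving £5,724.
Solar Installation Rebate: 15% of the £45,600 excess over £62,300 is £6,840 ≥ base, so the credit is £0.
Total: £12,016 + £975 + £5,724 + £0 = £18,715.

£18,715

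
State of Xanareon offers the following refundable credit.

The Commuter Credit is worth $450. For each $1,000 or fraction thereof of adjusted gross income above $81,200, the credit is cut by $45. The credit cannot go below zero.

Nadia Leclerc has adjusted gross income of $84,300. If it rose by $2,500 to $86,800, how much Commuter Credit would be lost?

$90

At $84,300 — income exceeds $81,200 by $3,100, which is 4 full-or-partial $1,000 increments; reduction = 4 × $45 = $180, leaving $270.
At $86,800 — income exceeds $81,200 by $5,600, which is 6 full-or-partial $1,000 increments; reduction = 6 × $45 = $270, leaving $180.
Lost: $270 − $180 = $90.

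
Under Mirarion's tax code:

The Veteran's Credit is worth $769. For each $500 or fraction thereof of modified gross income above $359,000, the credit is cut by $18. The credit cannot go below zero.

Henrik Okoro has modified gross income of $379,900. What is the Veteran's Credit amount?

Veteran's Credit: income exceeds $359,000 by $20,900, which is 42 full-or-partial $500 increments; reduction = 42 × $18 = $756, leaving $13.

$13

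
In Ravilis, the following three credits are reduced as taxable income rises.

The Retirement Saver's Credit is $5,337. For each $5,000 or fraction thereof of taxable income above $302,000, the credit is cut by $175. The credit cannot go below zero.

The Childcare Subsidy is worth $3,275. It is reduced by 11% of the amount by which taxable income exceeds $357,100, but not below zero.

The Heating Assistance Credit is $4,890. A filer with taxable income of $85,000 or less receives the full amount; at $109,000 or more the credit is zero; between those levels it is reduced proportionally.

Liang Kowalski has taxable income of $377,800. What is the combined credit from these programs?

$3,535

Retirement Saver's Credit: income exceeds $302,000 by $75,800, which is 16 full-or-partial $5,000 increments; reduction = 16 × $175 = $2,800, leaving $2,537.
Childcare Subsidy: 11% of the $20,700 excess over $357,100 is $2,277; credit = $3,275 − $2,277 = $998.
Heating Assistance Credit: $377,800 is at or above $109,000, so the credit is $0.
Total: $2,537 + $998 + $0 = $3,535.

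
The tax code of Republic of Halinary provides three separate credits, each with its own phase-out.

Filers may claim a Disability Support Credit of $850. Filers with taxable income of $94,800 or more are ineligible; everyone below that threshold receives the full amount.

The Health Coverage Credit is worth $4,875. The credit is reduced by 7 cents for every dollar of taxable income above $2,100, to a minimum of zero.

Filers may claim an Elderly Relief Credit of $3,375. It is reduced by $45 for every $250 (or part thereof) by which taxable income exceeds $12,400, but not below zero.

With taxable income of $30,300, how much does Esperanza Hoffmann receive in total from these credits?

Disability Support Credit: $30,300 is below the $94,800 cutoff, so the full $850 applies.
Health Coverage Credit: 7% of the $28,200 excess over $2,100 is $1,974; credit = $4,875 − $1,974 = $2,901.
Elderly Relief Credit: income exceeds $12,400 by $17,900, which is 72 full-or-partial $250 increments; reduction = 72 × $45 = $3,240, leaving $135.
Total: $850 + $2,901 + $135 = $3,886.

$3,886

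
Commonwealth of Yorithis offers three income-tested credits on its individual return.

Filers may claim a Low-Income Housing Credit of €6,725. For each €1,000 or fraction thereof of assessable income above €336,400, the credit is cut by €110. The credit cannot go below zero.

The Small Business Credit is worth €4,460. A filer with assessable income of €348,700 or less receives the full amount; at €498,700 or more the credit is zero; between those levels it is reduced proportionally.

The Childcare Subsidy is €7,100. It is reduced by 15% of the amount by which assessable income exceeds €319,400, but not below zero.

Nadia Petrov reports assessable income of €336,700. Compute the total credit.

Low-Income Housing Credit: income exceeds €336,400 by €300, which is 1 full-or-partial €1,000 increment; reduction = 1 × €110 = €110, leaving €6,615.
Small Business Credit: €336,700 is at or below the €348,700 threshold, so the full €4,460 applies.
Childcare Subsidy: 15% of the €17,300 excess over €319,400 is €2,595; credit = €7,100 − €2,595 = €4,505.
Total: €6,615 + €4,460 + €4,505 = €15,580.

€15,580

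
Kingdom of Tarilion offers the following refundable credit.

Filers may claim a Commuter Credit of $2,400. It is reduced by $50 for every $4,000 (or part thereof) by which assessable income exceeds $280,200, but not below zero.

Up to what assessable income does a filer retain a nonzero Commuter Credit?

After 47 increments the reduction is 47 × $50 = $2,350, leaving $50; one more increment wipes it out. Increment 47 ends at excess 47 × $4,000 = $188,000, so the highest qualifying income is $280,200 + $188,000 = $468,200.

$468,200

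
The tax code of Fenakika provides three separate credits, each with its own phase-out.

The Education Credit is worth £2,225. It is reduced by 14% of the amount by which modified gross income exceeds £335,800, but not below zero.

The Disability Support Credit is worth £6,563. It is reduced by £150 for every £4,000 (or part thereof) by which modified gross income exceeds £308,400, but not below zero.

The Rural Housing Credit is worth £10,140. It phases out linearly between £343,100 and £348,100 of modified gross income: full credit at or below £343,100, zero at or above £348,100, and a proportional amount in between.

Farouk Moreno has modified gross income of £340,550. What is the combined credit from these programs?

Education Credit: 14% of the £4,750 excess over £335,800 is £665; credit = £2,225 − £665 = £1,560.
Disability Support Credit: income exceeds £308,400 by £32,150, which is 9 full-or-partial £4,000 increments; reduction = 9 × £150 = £1,350, leaving £5,213.
Rural Housing Credit: £340,550 is at or below the £343,100 threshold, so the full £10,140 applies.
Total: £1,560 + £5,213 + £10,140 = £16,913.

£16,913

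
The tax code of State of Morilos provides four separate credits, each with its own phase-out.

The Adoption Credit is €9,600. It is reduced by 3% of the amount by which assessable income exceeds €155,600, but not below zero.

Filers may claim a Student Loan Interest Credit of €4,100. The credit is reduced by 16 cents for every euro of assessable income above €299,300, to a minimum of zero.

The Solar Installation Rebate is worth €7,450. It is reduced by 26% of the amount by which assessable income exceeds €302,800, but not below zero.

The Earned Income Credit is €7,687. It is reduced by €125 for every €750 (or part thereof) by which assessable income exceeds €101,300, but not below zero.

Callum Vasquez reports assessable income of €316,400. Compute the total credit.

Adoption Credit: 3% of the €160,800 excess over €155,600 is €4,824; credit = €9,600 − €4,824 = €4,776.
Student Loan Interest Credit: 16% of the €17,100 excess over €299,300 is €2,736; credit = €4,100 − €2,736 = €1,364.
Solar Installation Rebate: 26% of the €13,600 excess over €302,800 is €3,536; credit = €7,450 − €3,536 = €3,914.
Earned Income Credit: income exceeds €101,300 by €215,100 → 287 increments × €125 = €35,875 ≥ base, so the credit is €0.
Total: €4,776 + €1,364 + €3,914 + €0 = €10,054.

€10,054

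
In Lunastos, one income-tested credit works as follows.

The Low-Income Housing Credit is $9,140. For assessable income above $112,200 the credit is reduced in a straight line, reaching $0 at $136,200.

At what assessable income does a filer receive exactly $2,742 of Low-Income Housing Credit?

$2,742 is 2,742/9,140 of the full $9,140, so 6,398/9,140 of the $24,000 range has been used: income = $112,200 + $24,000 × 6,398/9,140 = $129,000.

$129,000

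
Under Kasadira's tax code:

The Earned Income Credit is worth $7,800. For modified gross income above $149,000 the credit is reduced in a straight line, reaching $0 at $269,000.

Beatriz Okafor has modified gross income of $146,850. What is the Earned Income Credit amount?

$7,800

Earned Income Credit: $146,850 is at or below the $149,000 threshold, so the full $7,800 applies.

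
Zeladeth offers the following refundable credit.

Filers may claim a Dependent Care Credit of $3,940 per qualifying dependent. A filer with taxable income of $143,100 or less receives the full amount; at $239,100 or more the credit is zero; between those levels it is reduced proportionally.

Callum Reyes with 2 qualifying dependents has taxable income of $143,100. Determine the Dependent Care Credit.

Dependent Care Credit: base = 2 × $3,940 = $7,880. $143,100 is at or below the $143,100 threshold, so the full $7,880 applies.

$7,880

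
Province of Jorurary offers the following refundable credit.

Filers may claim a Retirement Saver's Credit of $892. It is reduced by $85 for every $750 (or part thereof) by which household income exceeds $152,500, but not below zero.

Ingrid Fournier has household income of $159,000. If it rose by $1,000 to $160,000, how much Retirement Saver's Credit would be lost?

$85

At $159,000 — income exceeds $152,500 by $6,500, which is 9 full-or-partial $750 increments; reduction = 9 × $85 = $765, leaving $127.
At $160,000 — income exceeds $152,500 by $7,500, which is 10 full-or-partial $750 increments; reduction = 10 × $85 = $850, leaving $42.
Lost: $127 − $42 = $85.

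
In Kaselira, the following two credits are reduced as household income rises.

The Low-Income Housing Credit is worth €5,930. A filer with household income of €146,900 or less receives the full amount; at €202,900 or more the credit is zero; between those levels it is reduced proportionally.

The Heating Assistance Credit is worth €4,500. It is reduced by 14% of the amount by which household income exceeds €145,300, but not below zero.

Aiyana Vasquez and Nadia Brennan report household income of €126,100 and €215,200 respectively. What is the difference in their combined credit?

Aiyana (€126,100): Low-Income Housing Credit: €126,100 is at or below the €146,900 threshold, so the full €5,930 applies. Heating Assistance Credit: €126,100 is at or below the €145,300 threshold, so the full €4,500 applies. total €5,930 + €4,500 = €10,430
Nadia (€215,200): Low-Income Housing Credit: €215,200 is at or above €202,900, so the credit is €0. Heating Assistance Credit: 14% of the €69,900 excess over €145,300 is €9,786 ≥ base, so the credit is €0. total €0 + €0 = €0
Difference: |€10,430 − €0| = €10,430.

€10,430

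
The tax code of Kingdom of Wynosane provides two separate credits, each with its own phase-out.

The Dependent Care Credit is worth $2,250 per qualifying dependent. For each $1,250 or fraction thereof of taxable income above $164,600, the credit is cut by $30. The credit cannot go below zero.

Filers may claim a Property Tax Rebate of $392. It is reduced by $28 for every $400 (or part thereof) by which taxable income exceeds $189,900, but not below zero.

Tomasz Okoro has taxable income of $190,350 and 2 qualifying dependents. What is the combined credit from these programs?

Dependent Care Credit: base = 2 × $2,250 = $4,500. income exceeds $164,600 by $25,750, which is 21 full-or-partial $1,250 increments; reduction = 21 × $30 = $630, leaving $3,870.
Property Tax Rebate: income exceeds $189,900 by $450, which is 2 full-or-partial $400 increments; reduction = 2 × $28 = $56, leaving $336.
Total: $3,870 + $336 = $4,206.

$4,206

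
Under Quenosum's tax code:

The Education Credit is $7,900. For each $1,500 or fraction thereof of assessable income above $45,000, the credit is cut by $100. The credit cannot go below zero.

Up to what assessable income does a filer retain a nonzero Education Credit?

$162,000

After 78 increments the reduction is 78 × $100 = $7,800, leaving $100; one more increment wipes it out. Increment 78 ends at excess 78 × $1,500 = $117,000, so the highest qualifying income is $45,000 + $117,000 = $162,000.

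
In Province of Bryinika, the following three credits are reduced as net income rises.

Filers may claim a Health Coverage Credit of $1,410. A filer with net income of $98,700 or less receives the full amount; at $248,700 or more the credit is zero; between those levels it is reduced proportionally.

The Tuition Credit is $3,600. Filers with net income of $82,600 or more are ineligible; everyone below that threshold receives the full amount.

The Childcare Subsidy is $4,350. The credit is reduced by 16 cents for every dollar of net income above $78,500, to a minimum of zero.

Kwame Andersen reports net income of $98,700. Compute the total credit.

$2,528

Health Coverage Credit: $98,700 is at or below the $98,700 threshold, so the full $1,410 applies.
Tuition Credit: $98,700 meets or exceeds the $82,600 cutoff, so the credit is $0.
Childcare Subsidy: 16% of the $20,200 excess over $78,500 is $3,232; credit = $4,350 − $3,232 = $1,118.
Total: $1,410 + $0 + $1,118 = $2,528.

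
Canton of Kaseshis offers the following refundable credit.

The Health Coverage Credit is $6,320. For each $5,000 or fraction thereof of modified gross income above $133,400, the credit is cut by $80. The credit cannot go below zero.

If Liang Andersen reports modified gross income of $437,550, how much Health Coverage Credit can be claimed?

$1,440

Health Coverage Credit: income exceeds $133,400 by $304,150, which is 61 full-or-partial $5,000 increments; reduction = 61 × $80 = $4,880, leaving $1,440.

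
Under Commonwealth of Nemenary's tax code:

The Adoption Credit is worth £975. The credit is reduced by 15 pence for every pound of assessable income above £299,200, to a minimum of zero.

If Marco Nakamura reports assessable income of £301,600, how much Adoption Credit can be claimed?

£615

Adoption Credit: 15% of the £2,400 excess over £299,200 is £360; credit = £975 − £360 = £615.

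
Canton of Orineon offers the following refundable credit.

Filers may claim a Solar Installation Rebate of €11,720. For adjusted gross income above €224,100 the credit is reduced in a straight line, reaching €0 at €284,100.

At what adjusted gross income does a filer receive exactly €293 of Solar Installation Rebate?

€282,600

€293 is 293/11,720 of the full €11,720, so 11,427/11,720 of the €60,000 range has been used: income = €224,100 + €60,000 × 11,427/11,720 = €282,600.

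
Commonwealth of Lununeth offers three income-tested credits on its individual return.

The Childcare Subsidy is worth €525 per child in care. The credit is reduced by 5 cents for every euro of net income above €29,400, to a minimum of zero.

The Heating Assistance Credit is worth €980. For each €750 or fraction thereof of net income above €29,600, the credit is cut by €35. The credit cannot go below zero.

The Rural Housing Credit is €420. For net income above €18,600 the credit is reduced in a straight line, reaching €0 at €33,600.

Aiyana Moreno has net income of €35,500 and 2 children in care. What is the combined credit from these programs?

Childcare Subsidy: base = 2 × €525 = €1,050. 5% of the €6,100 excess over €29,400 is €305; credit = €1,050 − €305 = €745.
Heating Assistance Credit: income exceeds €29,600 by €5,900, which is 8 full-or-partial €750 increments; reduction = 8 × €35 = €280, leaving €700.
Rural Housing Credit: €35,500 is at or above €33,600, so the credit is €0.
Total: €745 + €700 + €0 = €1,445.

€1,445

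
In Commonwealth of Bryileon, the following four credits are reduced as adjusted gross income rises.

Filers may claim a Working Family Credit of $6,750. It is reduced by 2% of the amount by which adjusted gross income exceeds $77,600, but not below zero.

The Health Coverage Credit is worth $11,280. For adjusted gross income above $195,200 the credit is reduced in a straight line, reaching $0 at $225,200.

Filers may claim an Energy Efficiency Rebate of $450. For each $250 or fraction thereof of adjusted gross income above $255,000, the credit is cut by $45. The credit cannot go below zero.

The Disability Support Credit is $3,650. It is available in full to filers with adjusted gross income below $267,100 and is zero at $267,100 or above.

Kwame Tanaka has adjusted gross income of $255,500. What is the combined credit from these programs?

$7,202

Working Family Credit: 2% of the $177,900 excess over $77,600 is $3,558; credit = $6,750 − $3,558 = $3,192.
Health Coverage Credit: $255,500 is at or above $225,200, so the credit is $0.
Energy Efficiency Rebate: income exceeds $255,000 by $500, which is 2 full-or-partial $250 increments; reduction = 2 × $45 = $90, leaving $360.
Disability Support Credit: $255,500 is below the $267,100 cutoff, so the full $3,650 applies.
Total: $3,192 + $0 + $360 + $3,650 = $7,202.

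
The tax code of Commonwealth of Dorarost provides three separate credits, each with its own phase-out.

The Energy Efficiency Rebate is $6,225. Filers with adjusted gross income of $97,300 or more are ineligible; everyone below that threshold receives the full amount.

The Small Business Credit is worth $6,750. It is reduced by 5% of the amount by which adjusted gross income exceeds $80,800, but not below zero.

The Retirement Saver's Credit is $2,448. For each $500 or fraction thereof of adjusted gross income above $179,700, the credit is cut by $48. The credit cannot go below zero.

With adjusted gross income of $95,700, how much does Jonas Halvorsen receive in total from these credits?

Energy Efficiency Rebate: $95,700 is below the $97,300 cutoff, so the full $6,225 applies.
Small Business Credit: 5% of the $14,900 excess over $80,800 is $745; credit = $6,750 − $745 = $6,005.
Retirement Saver's Credit: $95,700 is at or below the $179,700 threshold, so the full $2,448 applies.
Total: $6,225 + $6,005 + $2,448 = $14,678.

$14,678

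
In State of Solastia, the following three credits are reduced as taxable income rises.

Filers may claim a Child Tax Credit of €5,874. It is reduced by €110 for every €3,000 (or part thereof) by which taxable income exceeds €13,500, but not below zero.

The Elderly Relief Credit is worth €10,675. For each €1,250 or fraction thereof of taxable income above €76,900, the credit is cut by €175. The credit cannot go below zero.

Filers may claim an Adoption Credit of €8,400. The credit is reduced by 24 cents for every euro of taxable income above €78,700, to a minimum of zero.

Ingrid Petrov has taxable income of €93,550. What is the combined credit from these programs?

Child Tax Credit: income exceeds €13,500 by €80,050, which is 27 full-or-partial €3,000 increments; reduction = 27 × €110 = €2,970, leaving €2,904.
Elderly Relief Credit: income exceeds €76,900 by €16,650, which is 14 full-or-partial €1,250 increments; reduction = 14 × €175 = €2,450, leaving €8,225.
Adoption Credit: 24% of the €14,850 excess over €78,700 is €3,564; credit = €8,400 − €3,564 = €4,836.
Total: €2,904 + €8,225 + €4,836 = €15,965.

€15,965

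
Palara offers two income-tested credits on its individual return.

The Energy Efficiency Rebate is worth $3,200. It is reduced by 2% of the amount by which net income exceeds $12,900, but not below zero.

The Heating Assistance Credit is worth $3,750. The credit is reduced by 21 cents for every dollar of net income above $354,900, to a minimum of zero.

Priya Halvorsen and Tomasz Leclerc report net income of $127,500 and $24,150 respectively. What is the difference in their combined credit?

$2,067

Priya ($127,500): Energy Efficiency Rebate: 2% of the $114,600 excess over $12,900 is $2,292; credit = $3,200 − $2,292 = $908. Heating Assistance Credit: $127,500 is at or below the $354,900 threshold, so the full $3,750 applies. total $908 + $3,750 = $4,658
Tomasz ($24,150): Energy Efficiency Rebate: 2% of the $11,250 excess over $12,900 is $225; credit = $3,200 − $225 = $2,975. Heating Assistance Credit: $24,150 is at or below the $354,900 threshold, so the full $3,750 applies. total $2,975 + $3,750 = $6,725
Difference: |$4,658 − $6,725| = $2,067.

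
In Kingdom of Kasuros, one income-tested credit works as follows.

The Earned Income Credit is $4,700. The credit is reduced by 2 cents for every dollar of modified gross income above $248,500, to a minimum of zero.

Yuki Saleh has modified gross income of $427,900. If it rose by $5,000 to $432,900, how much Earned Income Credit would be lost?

At $427,900 — 2% of the $179,400 excess over $248,500 is $3,588; credit = $4,700 − $3,588 = $1,112.
At $432,900 — 2% of the $184,400 excess over $248,500 is $3,688; credit = $4,700 − $3,688 = $1,012.
Lost: $1,112 − $1,012 = $100.

$100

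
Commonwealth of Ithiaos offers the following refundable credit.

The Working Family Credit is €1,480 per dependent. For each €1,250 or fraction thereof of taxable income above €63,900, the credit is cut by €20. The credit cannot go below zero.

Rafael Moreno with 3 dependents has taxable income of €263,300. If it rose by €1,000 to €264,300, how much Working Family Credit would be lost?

At €263,300 — base = 3 × €1,480 = €4,440. income exceeds €63,900 by €199,400, which is 160 full-or-partial €1,250 increments; reduction = 160 × €20 = €3,200, leaving €1,240.
At €264,300 — base = 3 × €1,480 = €4,440. income exceeds €63,900 by €200,400, which is 161 full-or-partial €1,250 increments; reduction = 161 × €20 = €3,220, leaving €1,220.
Lost: €1,240 − €1,220 = €20.

€20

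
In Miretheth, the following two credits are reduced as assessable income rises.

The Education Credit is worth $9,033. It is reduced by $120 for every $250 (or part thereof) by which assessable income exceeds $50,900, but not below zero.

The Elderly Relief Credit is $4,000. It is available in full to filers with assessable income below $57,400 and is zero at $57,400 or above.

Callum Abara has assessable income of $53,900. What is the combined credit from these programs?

$11,593

Education Credit: income exceeds $50,900 by $3,000, which is 12 full-or-partial $250 increments; reduction = 12 × $120 = $1,440, leaving $7,593.
Elderly Relief Credit: $53,900 is below the $57,400 cutoff, so the full $4,000 applies.
Total: $7,593 + $4,000 = $11,593.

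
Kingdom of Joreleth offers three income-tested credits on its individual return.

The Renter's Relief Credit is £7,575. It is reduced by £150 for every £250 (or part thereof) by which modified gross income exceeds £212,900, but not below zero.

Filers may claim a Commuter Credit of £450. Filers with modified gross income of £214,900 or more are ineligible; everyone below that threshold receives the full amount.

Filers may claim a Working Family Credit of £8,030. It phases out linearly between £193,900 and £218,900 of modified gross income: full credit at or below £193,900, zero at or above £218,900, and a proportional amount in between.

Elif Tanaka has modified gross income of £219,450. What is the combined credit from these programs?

Renter's Relief Credit: income exceeds £212,900 by £6,550, which is 27 full-or-partial £250 increments; reduction = 27 × £150 = £4,050, leaving £3,525.
Commuter Credit: £219,450 meets or exceeds the £214,900 cutoff, so the credit is £0.
Working Family Credit: £219,450 is at or above £218,900, so the credit is £0.
Total: £3,525 + £0 + £0 = £3,525.

£3,525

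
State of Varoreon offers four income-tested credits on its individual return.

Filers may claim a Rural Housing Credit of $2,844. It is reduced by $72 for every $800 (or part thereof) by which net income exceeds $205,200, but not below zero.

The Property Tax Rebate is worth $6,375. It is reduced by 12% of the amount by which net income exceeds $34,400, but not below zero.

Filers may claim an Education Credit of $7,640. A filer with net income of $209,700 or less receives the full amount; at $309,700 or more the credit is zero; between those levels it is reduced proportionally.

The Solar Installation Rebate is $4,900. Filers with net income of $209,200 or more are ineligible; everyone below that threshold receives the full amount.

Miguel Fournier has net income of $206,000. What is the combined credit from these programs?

$15,312

Rural Housing Credit: income exceeds $205,200 by $800, which is 1 full-or-partial $800 increment; reduction = 1 × $72 = $72, leaving $2,772.
Property Tax Rebate: 12% of the $171,600 excess over $34,400 is $20,592 ≥ base, so the credit is $0.
Education Credit: $206,000 is at or below the $209,700 threshold, so the full $7,640 applies.
Solar Installation Rebate: $206,000 is below the $209,200 cutoff, so the full $4,900 applies.
Total: $2,772 + $0 + $7,640 + $4,900 = $15,312.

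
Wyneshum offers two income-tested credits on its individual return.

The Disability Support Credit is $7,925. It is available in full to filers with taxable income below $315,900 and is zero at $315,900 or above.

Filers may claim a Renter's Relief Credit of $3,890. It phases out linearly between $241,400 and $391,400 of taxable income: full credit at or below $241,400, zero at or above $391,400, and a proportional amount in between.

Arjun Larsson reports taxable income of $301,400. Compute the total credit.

Disability Support Credit: $301,400 is below the $315,900 cutoff, so the full $7,925 applies.
Renter's Relief Credit: $301,400 is $60,000 into a $150,000 phase-out range, leaving 90,000/150,000 of the credit: $3,890 × 90,000/150,000 = $2,334.
Total: $7,925 + $2,334 = $10,259.

$10,259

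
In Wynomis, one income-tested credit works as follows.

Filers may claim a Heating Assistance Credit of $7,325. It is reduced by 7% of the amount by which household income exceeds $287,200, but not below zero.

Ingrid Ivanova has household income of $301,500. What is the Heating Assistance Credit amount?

$6,324

Heating Assistance Credit: 7% of the $14,300 excess over $287,200 is $1,001; credit = $7,325 − $1,001 = $6,324.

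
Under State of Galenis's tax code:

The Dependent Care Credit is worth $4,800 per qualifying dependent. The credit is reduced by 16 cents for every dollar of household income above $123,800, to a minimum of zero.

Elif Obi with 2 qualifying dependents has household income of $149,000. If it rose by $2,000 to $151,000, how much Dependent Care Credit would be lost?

At $149,000 — base = 2 × $4,800 = $9,600. 16% of the $25,200 excess over $123,800 is $4,032; credit = $9,600 − $4,032 = $5,568.
At $151,000 — base = 2 × $4,800 = $9,600. 16% of the $27,200 excess over $123,800 is $4,352; credit = $9,600 − $4,352 = $5,248.
Lost: $5,568 − $5,248 = $320.

$320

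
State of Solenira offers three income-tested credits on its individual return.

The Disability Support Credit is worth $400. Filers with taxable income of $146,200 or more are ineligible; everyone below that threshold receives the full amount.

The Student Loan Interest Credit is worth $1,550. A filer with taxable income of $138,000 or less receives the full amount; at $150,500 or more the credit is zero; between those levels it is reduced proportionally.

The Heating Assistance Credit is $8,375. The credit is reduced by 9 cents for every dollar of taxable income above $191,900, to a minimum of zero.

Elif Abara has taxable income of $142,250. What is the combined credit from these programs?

$9,798

Disability Support Credit: $142,250 is below the $146,200 cutoff, so the full $400 applies.
Student Loan Interest Credit: $142,250 is $4,250 into a $12,500 phase-out range, leaving 8,250/12,500 of the credit: $1,550 × 8,250/12,500 = $1,023.
Heating Assistance Credit: $142,250 is at or below the $191,900 threshold, so the full $8,375 applies.
Total: $400 + $1,023 + $8,375 = $9,798.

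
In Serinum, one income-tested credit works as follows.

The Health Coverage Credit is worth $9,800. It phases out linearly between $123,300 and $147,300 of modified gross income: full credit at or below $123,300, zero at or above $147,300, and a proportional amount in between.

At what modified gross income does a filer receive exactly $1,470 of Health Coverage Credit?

$1,470 is 1,470/9,800 of the full $9,800, so 8,330/9,800 of the $24,000 range has been used: income = $123,300 + $24,000 × 8,330/9,800 = $143,700.

$143,700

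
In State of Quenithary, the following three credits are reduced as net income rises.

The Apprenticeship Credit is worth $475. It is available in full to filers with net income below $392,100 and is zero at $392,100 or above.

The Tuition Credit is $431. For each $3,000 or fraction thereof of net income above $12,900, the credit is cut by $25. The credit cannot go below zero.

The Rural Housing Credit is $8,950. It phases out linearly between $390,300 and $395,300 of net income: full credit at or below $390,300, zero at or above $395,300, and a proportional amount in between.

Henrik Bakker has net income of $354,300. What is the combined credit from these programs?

$9,425

Apprenticeship Credit: $354,300 is below the $392,100 cutoff, so the full $475 applies.
Tuition Credit: income exceeds $12,900 by $341,400 → 114 increments × $25 = $2,850 ≥ base, so the credit is $0.
Rural Housing Credit: $354,300 is at or below the $390,300 threshold, so the full $8,950 applies.
Total: $475 + $0 + $8,950 = $9,425.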